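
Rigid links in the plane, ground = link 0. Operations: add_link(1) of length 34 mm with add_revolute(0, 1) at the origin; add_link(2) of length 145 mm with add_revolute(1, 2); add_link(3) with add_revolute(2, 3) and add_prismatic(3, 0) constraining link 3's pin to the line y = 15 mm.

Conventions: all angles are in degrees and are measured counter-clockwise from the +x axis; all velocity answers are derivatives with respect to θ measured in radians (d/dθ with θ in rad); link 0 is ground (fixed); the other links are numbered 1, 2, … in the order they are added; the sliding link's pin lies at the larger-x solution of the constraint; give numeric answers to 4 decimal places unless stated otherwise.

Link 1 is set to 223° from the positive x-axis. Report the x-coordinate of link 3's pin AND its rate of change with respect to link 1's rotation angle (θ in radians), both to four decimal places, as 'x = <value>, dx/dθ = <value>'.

geometry: r = 34 mm, L = 145 mm, e = 15 mm
crank pin P = (r cos θ, r sin θ) = (-24.866026, -23.187944)
h = r sin θ − e = -23.187944 − 15 = -38.187944
x = r cos θ + √(L² − h²) = -24.866026 + 139.880953 = 115.014927
dx/dθ = −r sin θ − h·r cos θ/√(L² − h²) (θ in radians; h = -38.187944) = 16.399440

x = 115.0149, dx/dθ = 16.3994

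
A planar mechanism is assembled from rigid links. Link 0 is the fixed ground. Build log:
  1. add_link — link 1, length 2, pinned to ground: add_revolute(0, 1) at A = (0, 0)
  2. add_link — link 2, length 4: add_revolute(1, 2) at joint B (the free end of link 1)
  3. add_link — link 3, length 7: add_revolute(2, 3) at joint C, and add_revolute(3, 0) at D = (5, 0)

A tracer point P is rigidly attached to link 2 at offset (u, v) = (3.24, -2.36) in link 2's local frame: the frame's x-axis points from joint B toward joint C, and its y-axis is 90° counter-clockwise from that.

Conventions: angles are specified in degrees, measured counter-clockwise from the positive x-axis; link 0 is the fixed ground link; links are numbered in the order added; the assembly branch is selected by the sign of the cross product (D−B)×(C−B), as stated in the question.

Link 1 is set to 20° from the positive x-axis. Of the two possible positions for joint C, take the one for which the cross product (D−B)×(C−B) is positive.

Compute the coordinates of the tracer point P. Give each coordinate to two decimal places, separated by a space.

A=(0,0), D=(5.00,0)
B = A + 2.00·(cos20°, sin20°) = (1.8794, 0.6840)
|BD| = 3.1947
circle(B,4.00) ∩ circle(D,7.00): a=-3.5674, h=1.8092
  candidates: C₊=(-1.2179,3.2152) cross=5.780; C₋=(-1.9927,-0.3194) cross=-5.780
  branch + wants cross > 0 → take C=(-1.2179,3.2152) (cross=5.780)
ex = (C−B)/|BC| = (-0.7743,0.6328); ey = (-0.6328,-0.7743)
P = B + 3.24·ex + -2.36·ey = (0.8639,4.5617)

0.86 4.56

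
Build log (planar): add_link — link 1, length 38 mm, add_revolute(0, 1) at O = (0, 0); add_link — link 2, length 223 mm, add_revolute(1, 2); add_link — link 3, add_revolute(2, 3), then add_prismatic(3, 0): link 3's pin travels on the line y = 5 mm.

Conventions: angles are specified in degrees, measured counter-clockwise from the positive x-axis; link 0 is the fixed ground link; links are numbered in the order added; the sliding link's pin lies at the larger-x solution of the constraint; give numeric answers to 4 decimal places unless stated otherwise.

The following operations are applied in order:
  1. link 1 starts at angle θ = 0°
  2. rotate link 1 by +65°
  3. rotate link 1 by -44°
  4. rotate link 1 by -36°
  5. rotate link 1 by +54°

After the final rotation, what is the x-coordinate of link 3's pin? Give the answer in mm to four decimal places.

geometry: r = 38 mm, L = 223 mm, e = 5 mm; θ starts at 0°
rotate link 1 by +65°: θ ← 0° +65° = 65°
rotate link 1 by -44°: θ ← 65° -44° = 21°
rotate link 1 by -36°: θ ← 21° -36° = -15°
rotate link 1 by +54°: θ ← -15° +54° = 39°
crank pin P = (r cos θ, r sin θ) = (29.531547, 23.914175)
h = r sin θ − e = 23.914175 − 5 = 18.914175
x = r cos θ + √(L² − h²) = 29.531547 + 222.196431 = 251.727978

251.7280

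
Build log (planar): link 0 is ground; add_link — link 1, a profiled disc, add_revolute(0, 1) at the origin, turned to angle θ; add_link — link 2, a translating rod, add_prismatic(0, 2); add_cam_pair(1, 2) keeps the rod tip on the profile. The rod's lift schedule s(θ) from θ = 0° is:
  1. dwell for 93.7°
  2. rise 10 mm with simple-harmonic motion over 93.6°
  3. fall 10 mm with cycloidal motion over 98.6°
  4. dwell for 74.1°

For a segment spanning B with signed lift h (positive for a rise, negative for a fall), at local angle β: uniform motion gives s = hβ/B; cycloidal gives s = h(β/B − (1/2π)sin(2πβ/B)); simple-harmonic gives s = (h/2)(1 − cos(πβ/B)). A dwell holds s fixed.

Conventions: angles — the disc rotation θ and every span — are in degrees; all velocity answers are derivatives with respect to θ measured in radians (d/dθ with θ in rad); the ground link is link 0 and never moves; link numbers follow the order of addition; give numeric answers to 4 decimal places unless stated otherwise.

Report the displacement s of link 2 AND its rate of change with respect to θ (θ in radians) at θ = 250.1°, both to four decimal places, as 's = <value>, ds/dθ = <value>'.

seg 1 [0°–93.7°] dwell: s stays 0.0000
seg 2 [93.7°–187.3°] simple-harmonic, h=10: full span → s += 10 → s = 10.0000
seg 3 [187.3°–285.9°] cycloidal, h=-10: θ=250.1° here. β=62.8, B=98.6. -10·(0.6369 − sin(2π·0.6369)/(2π)) = -7.5756 → s = 2.4244
velocity in seg [187.3°–285.9°] (cycloidal), θ in radians: β = 62.8° = 1.0961 rad, B = 98.6° = 1.7209 rad; ds/dθ = (h/B)(1 − cos(2πβ/B)) = ((-10)/1.7209)(1 − cos(2π·0.6369)) = -9.600994 mm/rad

s = 2.4244, ds/dθ = -9.6010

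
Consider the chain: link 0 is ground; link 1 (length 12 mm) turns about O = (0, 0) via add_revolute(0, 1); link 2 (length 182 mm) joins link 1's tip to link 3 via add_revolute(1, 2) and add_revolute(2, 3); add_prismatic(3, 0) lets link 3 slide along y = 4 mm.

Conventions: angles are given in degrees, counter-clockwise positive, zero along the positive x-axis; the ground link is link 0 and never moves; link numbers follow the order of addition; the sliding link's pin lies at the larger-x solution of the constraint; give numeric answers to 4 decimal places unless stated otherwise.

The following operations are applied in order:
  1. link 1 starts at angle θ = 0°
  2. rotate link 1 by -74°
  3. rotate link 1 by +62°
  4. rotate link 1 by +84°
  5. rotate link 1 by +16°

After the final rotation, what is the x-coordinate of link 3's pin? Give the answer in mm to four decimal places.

geometry: r = 12 mm, L = 182 mm, e = 4 mm; θ starts at 0°
rotate link 1 by -74°: θ ← 0° -74° = -74°
rotate link 1 by +62°: θ ← -74° +62° = -12°
rotate link 1 by +84°: θ ← -12° +84° = 72°
rotate link 1 by +16°: θ ← 72° +16° = 88°
crank pin P = (r cos θ, r sin θ) = (0.418794, 11.992690)
h = r sin θ − e = 11.992690 − 4 = 7.992690
x = r cos θ + √(L² − h²) = 0.418794 + 181.824412 = 182.243206

182.2432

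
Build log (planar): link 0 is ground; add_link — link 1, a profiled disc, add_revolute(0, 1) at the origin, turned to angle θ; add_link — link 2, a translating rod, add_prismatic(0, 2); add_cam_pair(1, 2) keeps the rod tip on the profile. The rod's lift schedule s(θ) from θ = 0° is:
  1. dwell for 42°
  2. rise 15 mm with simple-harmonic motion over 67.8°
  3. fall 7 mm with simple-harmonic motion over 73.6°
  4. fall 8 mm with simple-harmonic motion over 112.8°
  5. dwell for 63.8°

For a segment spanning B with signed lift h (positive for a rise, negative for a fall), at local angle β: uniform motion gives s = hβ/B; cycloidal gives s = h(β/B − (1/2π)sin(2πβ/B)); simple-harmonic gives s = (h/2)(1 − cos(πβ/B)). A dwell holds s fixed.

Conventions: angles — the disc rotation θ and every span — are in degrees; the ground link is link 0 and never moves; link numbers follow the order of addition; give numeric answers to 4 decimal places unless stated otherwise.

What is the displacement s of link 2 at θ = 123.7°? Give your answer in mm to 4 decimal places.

seg 1 [0°–42°] dwell: s stays 0.0000
seg 2 [42°–109.8°] simple-harmonic, h=15: full span → s += 15 → s = 15.0000
seg 3 [109.8°–183.4°] simple-harmonic, h=-7: θ=123.7° here. β=13.9, B=73.6. -7/2·(1 − cos(π·0.1889)) = -0.5982 → s = 14.4018

14.4018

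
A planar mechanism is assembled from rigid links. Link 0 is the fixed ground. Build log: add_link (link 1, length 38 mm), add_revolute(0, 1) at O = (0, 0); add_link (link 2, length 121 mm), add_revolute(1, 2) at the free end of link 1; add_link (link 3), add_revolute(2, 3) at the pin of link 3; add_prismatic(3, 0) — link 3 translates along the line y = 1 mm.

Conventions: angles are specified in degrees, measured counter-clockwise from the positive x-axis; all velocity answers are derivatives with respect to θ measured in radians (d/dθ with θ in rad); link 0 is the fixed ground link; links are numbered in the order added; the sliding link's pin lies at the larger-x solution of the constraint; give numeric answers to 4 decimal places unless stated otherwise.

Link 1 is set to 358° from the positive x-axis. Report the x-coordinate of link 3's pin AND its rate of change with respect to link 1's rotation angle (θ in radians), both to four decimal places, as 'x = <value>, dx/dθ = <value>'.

geometry: r = 38 mm, L = 121 mm, e = 1 mm
crank pin P = (r cos θ, r sin θ) = (37.976851, -1.326181)
h = r sin θ − e = -1.326181 − 1 = -2.326181
x = r cos θ + √(L² − h²) = 37.976851 + 120.977638 = 158.954489
dx/dθ = −r sin θ − h·r cos θ/√(L² − h²) (θ in radians; h = -2.326181) = 2.056407

x = 158.9545, dx/dθ = 2.0564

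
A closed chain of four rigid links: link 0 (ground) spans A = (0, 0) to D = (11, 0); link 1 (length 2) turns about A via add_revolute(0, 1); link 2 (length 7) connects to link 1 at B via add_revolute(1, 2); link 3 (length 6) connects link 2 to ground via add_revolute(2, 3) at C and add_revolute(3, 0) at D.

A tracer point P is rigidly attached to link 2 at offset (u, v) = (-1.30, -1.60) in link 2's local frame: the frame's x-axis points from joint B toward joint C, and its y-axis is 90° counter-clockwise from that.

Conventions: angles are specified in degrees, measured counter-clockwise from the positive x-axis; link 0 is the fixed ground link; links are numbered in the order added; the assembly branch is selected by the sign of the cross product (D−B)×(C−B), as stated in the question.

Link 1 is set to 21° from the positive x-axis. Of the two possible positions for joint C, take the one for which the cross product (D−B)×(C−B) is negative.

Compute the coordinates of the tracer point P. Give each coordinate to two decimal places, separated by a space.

A=(0,0), D=(11.00,0)
B = A + 2.00·(cos21°, sin21°) = (1.8672, 0.7167)
|BD| = 9.1609
circle(B,7.00) ∩ circle(D,6.00): a=5.2900, h=4.5843
  candidates: C₊=(7.4996,4.8731) cross=41.997; C₋=(6.7823,-4.2674) cross=-41.997
  branch - wants cross < 0 → take C=(6.7823,-4.2674) (cross=-41.997)
ex = (C−B)/|BC| = (0.7022,-0.7120); ey = (0.7120,0.7022)
P = B + -1.30·ex + -1.60·ey = (-0.1849,0.5189)

-0.18 0.52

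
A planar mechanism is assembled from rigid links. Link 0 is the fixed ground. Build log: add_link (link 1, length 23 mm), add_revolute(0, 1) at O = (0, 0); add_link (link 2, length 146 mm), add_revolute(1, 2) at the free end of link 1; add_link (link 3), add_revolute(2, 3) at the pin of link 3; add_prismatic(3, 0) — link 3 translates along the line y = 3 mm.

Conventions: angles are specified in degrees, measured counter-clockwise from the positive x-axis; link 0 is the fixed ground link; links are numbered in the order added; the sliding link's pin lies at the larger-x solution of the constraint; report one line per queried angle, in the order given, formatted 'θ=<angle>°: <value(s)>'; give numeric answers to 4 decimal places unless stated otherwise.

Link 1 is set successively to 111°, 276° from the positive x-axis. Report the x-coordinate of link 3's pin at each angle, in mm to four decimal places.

geometry: r = 23 mm, L = 146 mm, e = 3 mm
θ=111°: crank pin P = (r cos θ, r sin θ) = (-8.242463, 21.472350)
θ=111°: h = r sin θ − e = 21.472350 − 3 = 18.472350
θ=111°: x = r cos θ + √(L² − h²) = -8.242463 + 144.826697 = 136.584235
θ=276°: crank pin P = (r cos θ, r sin θ) = (2.404155, -22.874004)
θ=276°: h = r sin θ − e = -22.874004 − 3 = -25.874004
θ=276°: x = r cos θ + √(L² − h²) = 2.404155 + 143.689025 = 146.093180

θ=111°: 136.5842
θ=276°: 146.0932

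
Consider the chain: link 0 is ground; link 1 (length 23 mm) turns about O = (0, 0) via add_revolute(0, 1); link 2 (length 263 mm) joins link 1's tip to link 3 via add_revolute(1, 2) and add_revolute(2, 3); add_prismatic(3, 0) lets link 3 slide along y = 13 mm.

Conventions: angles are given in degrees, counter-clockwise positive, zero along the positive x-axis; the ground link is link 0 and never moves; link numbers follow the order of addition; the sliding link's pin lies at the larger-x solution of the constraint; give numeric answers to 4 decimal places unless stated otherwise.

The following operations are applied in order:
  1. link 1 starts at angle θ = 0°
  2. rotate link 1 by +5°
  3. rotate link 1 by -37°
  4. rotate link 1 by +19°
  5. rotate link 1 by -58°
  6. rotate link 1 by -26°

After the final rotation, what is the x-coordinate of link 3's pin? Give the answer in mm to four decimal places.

geometry: r = 23 mm, L = 263 mm, e = 13 mm; θ starts at 0°
rotate link 1 by +5°: θ ← 0° +5° = 5°
rotate link 1 by -37°: θ ← 5° -37° = -32°
rotate link 1 by +19°: θ ← -32° +19° = -13°
rotate link 1 by -58°: θ ← -13° -58° = -71°
rotate link 1 by -26°: θ ← -71° -26° = -97°
crank pin P = (r cos θ, r sin θ) = (-2.802995, -22.828561)
h = r sin θ − e = -22.828561 − 13 = -35.828561
x = r cos θ + √(L² − h²) = -2.802995 + 260.548103 = 257.745108

257.7451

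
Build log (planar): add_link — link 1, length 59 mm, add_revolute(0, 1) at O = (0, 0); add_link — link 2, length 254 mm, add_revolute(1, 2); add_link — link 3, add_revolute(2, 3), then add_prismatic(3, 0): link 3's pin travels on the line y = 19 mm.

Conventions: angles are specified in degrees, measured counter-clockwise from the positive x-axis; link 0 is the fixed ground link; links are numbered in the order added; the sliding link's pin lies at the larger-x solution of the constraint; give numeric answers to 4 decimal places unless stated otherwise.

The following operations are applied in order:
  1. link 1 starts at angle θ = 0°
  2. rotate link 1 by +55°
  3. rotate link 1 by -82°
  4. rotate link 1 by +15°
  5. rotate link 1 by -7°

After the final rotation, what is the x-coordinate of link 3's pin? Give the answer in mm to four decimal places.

geometry: r = 59 mm, L = 254 mm, e = 19 mm; θ starts at 0°
rotate link 1 by +55°: θ ← 0° +55° = 55°
rotate link 1 by -82°: θ ← 55° -82° = -27°
rotate link 1 by +15°: θ ← -27° +15° = -12°
rotate link 1 by -7°: θ ← -12° -7° = -19°
crank pin P = (r cos θ, r sin θ) = (55.785596, -19.208521)
h = r sin θ − e = -19.208521 − 19 = -38.208521
x = r cos θ + √(L² − h²) = 55.785596 + 251.109755 = 306.895351

306.8954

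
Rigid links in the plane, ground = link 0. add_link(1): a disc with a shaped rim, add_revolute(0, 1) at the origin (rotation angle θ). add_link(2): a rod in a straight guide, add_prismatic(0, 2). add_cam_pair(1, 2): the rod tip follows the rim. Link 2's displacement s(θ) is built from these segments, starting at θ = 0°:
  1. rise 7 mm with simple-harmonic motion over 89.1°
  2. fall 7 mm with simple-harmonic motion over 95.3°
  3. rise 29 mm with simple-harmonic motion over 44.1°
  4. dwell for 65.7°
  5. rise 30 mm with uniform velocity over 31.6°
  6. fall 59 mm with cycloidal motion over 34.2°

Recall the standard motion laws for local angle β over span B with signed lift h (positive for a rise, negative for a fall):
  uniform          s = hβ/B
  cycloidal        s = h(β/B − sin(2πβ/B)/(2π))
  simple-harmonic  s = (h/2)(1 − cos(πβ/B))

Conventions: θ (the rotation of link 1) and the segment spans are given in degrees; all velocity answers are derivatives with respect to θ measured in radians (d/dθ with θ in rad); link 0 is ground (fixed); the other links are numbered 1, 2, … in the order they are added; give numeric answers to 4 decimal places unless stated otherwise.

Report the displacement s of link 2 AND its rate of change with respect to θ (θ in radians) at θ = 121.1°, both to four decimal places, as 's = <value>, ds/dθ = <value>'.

segment 1 (0° to 89.1°, simple-harmonic, h = 7) is passed completely: s = 0.0000 + (7) = 7.0000
θ = 121.1° falls in segment 2 (89.1° to 184.4°, simple-harmonic, h = -7): β = 121.1 − 89.1 = 32°, B = 95.3°; Δs = -7/2·(1 − cos(π·0.3358)) = -1.7734; s = 7.0000 − 1.7734 = 5.2266
velocity in seg [89.1°–184.4°] (simple-harmonic), θ in radians: β = 32° = 0.5585 rad, B = 95.3° = 1.6633 rad; ds/dθ = (πh/(2B)) sin(πβ/B) = (π·(-7)/(2·1.6633)) sin(π·0.3358) = -5.750292 mm/rad

s = 5.2266, ds/dθ = -5.7503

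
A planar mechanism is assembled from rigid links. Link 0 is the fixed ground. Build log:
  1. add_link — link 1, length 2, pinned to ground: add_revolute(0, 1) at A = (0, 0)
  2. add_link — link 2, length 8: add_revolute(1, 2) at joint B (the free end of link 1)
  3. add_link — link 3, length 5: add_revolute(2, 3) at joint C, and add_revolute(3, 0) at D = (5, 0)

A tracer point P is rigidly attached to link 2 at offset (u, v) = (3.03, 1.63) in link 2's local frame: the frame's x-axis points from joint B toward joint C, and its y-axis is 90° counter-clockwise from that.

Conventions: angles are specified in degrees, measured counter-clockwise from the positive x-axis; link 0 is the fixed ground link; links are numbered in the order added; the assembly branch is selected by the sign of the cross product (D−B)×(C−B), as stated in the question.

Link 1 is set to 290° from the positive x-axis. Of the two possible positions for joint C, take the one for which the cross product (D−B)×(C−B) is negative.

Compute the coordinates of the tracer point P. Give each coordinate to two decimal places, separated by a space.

A=(0,0), D=(5.00,0)
B = A + 2.00·(cos290°, sin290°) = (0.6840, -1.8794)
|BD| = 4.7074
circle(B,8.00) ∩ circle(D,5.00): a=6.4961, h=4.6691
  candidates: C₊=(4.7759,4.9950) cross=21.979; C₋=(8.5041,-3.5667) cross=-21.979
  branch - wants cross < 0 → take C=(8.5041,-3.5667) (cross=-21.979)
ex = (C−B)/|BC| = (0.9775,-0.2109); ey = (0.2109,0.9775)
P = B + 3.03·ex + 1.63·ey = (3.9897,-0.9251)

3.99 -0.93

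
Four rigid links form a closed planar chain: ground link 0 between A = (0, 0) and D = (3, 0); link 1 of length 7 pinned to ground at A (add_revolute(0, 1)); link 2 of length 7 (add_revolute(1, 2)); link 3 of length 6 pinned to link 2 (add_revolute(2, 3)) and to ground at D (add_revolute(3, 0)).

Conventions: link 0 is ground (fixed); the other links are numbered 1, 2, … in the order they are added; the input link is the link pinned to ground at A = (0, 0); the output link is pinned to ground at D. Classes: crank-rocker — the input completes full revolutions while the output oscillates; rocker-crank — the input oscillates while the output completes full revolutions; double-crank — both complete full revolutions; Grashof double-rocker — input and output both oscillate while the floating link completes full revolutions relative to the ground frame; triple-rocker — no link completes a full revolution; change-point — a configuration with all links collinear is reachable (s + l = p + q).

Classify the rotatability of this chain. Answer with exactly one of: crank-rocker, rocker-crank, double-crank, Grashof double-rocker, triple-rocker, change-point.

lengths: ground=3, input=7, coupler=7, output=6
sorted: s=3 (shortest), l=7 (longest), p+q=13
s + l = 10 vs p + q = 13
s + l < p + q (Grashof) with shortest = ground link → double-crank

double-crank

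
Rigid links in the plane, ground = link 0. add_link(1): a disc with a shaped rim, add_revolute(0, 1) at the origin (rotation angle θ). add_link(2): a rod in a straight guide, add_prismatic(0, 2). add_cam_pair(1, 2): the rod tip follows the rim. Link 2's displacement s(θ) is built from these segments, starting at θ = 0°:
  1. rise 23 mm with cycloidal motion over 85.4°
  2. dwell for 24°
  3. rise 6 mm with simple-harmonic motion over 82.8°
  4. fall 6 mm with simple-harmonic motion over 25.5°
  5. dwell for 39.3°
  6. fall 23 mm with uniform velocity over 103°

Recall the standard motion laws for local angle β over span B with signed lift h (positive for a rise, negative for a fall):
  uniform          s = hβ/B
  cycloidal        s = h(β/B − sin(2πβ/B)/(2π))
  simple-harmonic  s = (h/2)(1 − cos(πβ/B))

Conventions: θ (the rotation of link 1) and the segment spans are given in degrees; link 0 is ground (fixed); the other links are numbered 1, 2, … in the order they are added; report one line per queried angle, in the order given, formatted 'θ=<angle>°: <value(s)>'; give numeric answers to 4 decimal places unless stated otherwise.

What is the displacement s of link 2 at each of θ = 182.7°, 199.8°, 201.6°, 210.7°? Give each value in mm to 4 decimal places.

segment 1 (0° to 85.4°, cycloidal, h = 23) is passed completely: s = 0.0000 + (23) = 23.0000
segment 2 (85.4° to 109.4°, dwell): s unchanged at 23.0000
θ = 182.7° falls in segment 3 (109.4° to 192.2°, simple-harmonic, h = 6): β = 182.7 − 109.4 = 73.3°, B = 82.8°; Δs = 6/2·(1 − cos(π·0.8853)) = 5.8072; s = 23.0000 + 5.8072 = 28.8072
segment 3 (109.4° to 192.2°, simple-harmonic, h = 6) is passed completely: s = 23.0000 + (6) = 29.0000
θ = 199.8° falls in segment 4 (192.2° to 217.7°, simple-harmonic, h = -6): β = 199.8 − 192.2 = 7.6°, B = 25.5°; Δs = -6/2·(1 − cos(π·0.2980)) = -1.2217; s = 29.0000 − 1.2217 = 27.7783
θ = 201.6° falls in segment 4 (192.2° to 217.7°, simple-harmonic, h = -6): β = 201.6 − 192.2 = 9.4°, B = 25.5°; Δs = -6/2·(1 − cos(π·0.3686)) = -1.7967; s = 29.0000 − 1.7967 = 27.2033
θ = 210.7° falls in segment 4 (192.2° to 217.7°, simple-harmonic, h = -6): β = 210.7 − 192.2 = 18.5°, B = 25.5°; Δs = -6/2·(1 − cos(π·0.7255)) = -4.9519; s = 29.0000 − 4.9519 = 24.0481

θ=182.7°: 28.8072
θ=199.8°: 27.7783
θ=201.6°: 27.2033
θ=210.7°: 24.0481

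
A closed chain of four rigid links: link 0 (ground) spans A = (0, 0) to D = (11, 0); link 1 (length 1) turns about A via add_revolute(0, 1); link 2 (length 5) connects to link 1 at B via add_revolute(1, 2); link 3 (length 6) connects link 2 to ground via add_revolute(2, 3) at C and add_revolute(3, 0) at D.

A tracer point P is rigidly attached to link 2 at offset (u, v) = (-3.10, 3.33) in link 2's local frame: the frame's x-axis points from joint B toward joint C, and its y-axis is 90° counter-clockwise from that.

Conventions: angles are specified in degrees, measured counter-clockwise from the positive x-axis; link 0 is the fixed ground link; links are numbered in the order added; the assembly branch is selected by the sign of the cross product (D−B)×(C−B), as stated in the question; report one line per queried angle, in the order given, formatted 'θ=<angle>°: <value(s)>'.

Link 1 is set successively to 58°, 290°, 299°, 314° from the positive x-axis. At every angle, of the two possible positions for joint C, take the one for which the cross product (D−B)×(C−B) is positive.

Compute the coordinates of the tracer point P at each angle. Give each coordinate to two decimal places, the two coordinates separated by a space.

A=(0,0), D=(11.00,0)
θ=58°: B = A + 1.00·(cos58°, sin58°) = (0.5299, 0.8480)
θ=58°: |BD| = 10.5044
θ=58°: circle(B,5.00) ∩ circle(D,6.00): a=4.7286, h=1.6249
θ=58°:   candidates: C₊=(5.3743,2.0859) cross=17.069; C₋=(5.1119,-1.1533) cross=-17.069
θ=58°:   branch + wants cross > 0 → take C=(5.3743,2.0859) (cross=17.069)
θ=58°: ex = (C−B)/|BC| = (0.9689,0.2476); ey = (-0.2476,0.9689)
θ=58°: P = B + -3.10·ex + 3.33·ey = (-3.2980,3.3069)
θ=290°: B = A + 1.00·(cos290°, sin290°) = (0.3420, -0.9397)
θ=290°: |BD| = 10.6993
θ=290°: circle(B,5.00) ∩ circle(D,6.00): a=4.8356, h=1.2716
θ=290°:   candidates: C₊=(5.0473,0.7517) cross=13.605; C₋=(5.2706,-1.7816) cross=-13.605
θ=290°:   branch + wants cross > 0 → take C=(5.0473,0.7517) (cross=13.605)
θ=290°: ex = (C−B)/|BC| = (0.9410,0.3383); ey = (-0.3383,0.9410)
θ=290°: P = B + -3.10·ex + 3.33·ey = (-3.7017,1.1454)
θ=299°: B = A + 1.00·(cos299°, sin299°) = (0.4848, -0.8746)
θ=299°: |BD| = 10.5515
θ=299°: circle(B,5.00) ∩ circle(D,6.00): a=4.7545, h=1.5475
θ=299°:   candidates: C₊=(5.0947,1.0617) cross=16.328; C₋=(5.3512,-2.0227) cross=-16.328
θ=299°:   branch + wants cross > 0 → take C=(5.0947,1.0617) (cross=16.328)
θ=299°: ex = (C−B)/|BC| = (0.9220,0.3873); ey = (-0.3873,0.9220)
θ=299°: P = B + -3.10·ex + 3.33·ey = (-3.6629,0.9951)
θ=314°: B = A + 1.00·(cos314°, sin314°) = (0.6947, -0.7193)
θ=314°: |BD| = 10.3304
θ=314°: circle(B,5.00) ∩ circle(D,6.00): a=4.6328, h=1.8807
θ=314°:   candidates: C₊=(5.1853,1.4794) cross=19.429; C₋=(5.4472,-2.2729) cross=-19.429
θ=314°:   branch + wants cross > 0 → take C=(5.1853,1.4794) (cross=19.429)
θ=314°: ex = (C−B)/|BC| = (0.8981,0.4398); ey = (-0.4398,0.8981)
θ=314°: P = B + -3.10·ex + 3.33·ey = (-3.5539,0.9082)

θ=58°: -3.30 3.31
θ=290°: -3.70 1.15
θ=299°: -3.66 1.00
θ=314°: -3.55 0.91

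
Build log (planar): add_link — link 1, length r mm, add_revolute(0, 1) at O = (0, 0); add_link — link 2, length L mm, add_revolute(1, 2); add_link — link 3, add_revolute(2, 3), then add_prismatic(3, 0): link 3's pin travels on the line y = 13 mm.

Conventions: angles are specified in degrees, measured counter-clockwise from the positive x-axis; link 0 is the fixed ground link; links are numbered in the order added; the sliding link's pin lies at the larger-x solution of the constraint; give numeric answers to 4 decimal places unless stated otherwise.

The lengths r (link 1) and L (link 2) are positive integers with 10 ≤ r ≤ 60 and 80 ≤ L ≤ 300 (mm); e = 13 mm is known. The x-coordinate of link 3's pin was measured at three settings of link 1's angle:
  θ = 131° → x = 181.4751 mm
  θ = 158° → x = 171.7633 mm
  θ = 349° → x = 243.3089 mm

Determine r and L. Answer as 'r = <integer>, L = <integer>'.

constraint per measurement: (x − r cos θ)² + (r sin θ − e)² = L²
subtracting the θ₁ and θ₂ equations cancels the r² and L² terms:
r = (x₁² − x₂²) / (2[(x₁cos θ₁ + e sin θ₁) − (x₂cos θ₂ + e sin θ₂)]) = 38.0001 → r = 38
L² = (x₁ − r cos θ₁)² + (r sin θ₁ − e)² = 42848.9956 → L = 207.0000 → L = 207
check at θ₃=349°: x = 243.3089 (printed 243.3089) ✓

r = 38, L = 207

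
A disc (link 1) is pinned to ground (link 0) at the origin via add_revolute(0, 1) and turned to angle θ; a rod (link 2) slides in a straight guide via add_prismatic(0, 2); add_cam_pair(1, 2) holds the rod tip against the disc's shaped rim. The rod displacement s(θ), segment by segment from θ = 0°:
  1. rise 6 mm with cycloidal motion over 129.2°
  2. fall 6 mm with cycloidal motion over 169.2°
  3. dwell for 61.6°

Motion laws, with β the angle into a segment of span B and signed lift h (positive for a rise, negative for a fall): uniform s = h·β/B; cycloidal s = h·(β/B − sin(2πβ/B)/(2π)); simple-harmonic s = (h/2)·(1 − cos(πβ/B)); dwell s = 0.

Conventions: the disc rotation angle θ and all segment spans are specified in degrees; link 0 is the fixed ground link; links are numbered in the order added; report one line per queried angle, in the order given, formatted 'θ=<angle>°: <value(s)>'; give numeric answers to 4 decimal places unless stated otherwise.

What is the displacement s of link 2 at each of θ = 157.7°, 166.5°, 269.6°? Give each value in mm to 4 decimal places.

segment 1 (0° to 129.2°, cycloidal, h = 6) is passed completely: s = 0.0000 + (6) = 6.0000
θ = 157.7° falls in segment 2 (129.2° to 298.4°, cycloidal, h = -6): β = 157.7 − 129.2 = 28.5°, B = 169.2°; Δs = -6·(0.1684 − sin(2π·0.1684)/(2π)) = -0.1784; s = 6.0000 − 0.1784 = 5.8216
θ = 166.5° falls in segment 2 (129.2° to 298.4°, cycloidal, h = -6): β = 166.5 − 129.2 = 37.3°, B = 169.2°; Δs = -6·(0.2204 − sin(2π·0.2204)/(2π)) = -0.3842; s = 6.0000 − 0.3842 = 5.6158
θ = 269.6° falls in segment 2 (129.2° to 298.4°, cycloidal, h = -6): β = 269.6 − 129.2 = 140.4°, B = 169.2°; Δs = -6·(0.8298 − sin(2π·0.8298)/(2π)) = -5.8161; s = 6.0000 − 5.8161 = 0.1839

θ=157.7°: 5.8216
θ=166.5°: 5.6158
θ=269.6°: 0.1839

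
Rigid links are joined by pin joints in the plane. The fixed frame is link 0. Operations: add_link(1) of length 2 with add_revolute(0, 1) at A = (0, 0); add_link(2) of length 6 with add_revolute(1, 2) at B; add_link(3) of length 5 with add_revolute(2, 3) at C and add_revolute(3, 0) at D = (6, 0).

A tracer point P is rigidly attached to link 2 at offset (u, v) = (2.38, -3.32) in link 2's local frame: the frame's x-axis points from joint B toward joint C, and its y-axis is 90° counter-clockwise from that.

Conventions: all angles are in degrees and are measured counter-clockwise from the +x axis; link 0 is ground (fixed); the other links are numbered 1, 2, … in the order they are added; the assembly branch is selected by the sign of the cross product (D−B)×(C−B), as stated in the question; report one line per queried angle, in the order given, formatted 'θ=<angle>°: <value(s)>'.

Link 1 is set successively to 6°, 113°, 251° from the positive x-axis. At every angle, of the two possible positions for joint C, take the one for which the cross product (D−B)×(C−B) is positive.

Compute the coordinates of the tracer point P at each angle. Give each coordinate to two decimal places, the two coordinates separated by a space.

A=(0,0), D=(6.00,0)
θ=6°: B = A + 2.00·(cos6°, sin6°) = (1.9890, 0.2091)
θ=6°: |BD| = 4.0164
θ=6°: circle(B,6.00) ∩ circle(D,5.00): a=3.3776, h=4.9590
θ=6°:   candidates: C₊=(5.6202,4.9856) cross=19.917; C₋=(5.1039,-4.9191) cross=-19.917
θ=6°:   branch + wants cross > 0 → take C=(5.6202,4.9856) (cross=19.917)
θ=6°: ex = (C−B)/|BC| = (0.6052,0.7961); ey = (-0.7961,0.6052)
θ=6°: P = B + 2.38·ex + -3.32·ey = (6.0724,0.0945)
θ=113°: B = A + 2.00·(cos113°, sin113°) = (-0.7815, 1.8410)
θ=113°: |BD| = 7.0269
θ=113°: circle(B,6.00) ∩ circle(D,5.00): a=4.2962, h=4.1884
θ=113°:   candidates: C₊=(4.4620,4.7576) cross=29.432; C₋=(2.2673,-3.3267) cross=-29.432
θ=113°:   branch + wants cross > 0 → take C=(4.4620,4.7576) (cross=29.432)
θ=113°: ex = (C−B)/|BC| = (0.8739,0.4861); ey = (-0.4861,0.8739)
θ=113°: P = B + 2.38·ex + -3.32·ey = (2.9123,0.0965)
θ=251°: B = A + 2.00·(cos251°, sin251°) = (-0.6511, -1.8910)
θ=251°: |BD| = 6.9147
θ=251°: circle(B,6.00) ∩ circle(D,5.00): a=4.2528, h=4.2325
θ=251°:   candidates: C₊=(2.2820,3.3431) cross=29.267; C₋=(4.5970,-4.7991) cross=-29.267
θ=251°:   branch + wants cross > 0 → take C=(2.2820,3.3431) (cross=29.267)
θ=251°: ex = (C−B)/|BC| = (0.4889,0.8724); ey = (-0.8724,0.4889)
θ=251°: P = B + 2.38·ex + -3.32·ey = (3.4086,-1.4378)

θ=6°: 6.07 0.09
θ=113°: 2.91 0.10
θ=251°: 3.41 -1.44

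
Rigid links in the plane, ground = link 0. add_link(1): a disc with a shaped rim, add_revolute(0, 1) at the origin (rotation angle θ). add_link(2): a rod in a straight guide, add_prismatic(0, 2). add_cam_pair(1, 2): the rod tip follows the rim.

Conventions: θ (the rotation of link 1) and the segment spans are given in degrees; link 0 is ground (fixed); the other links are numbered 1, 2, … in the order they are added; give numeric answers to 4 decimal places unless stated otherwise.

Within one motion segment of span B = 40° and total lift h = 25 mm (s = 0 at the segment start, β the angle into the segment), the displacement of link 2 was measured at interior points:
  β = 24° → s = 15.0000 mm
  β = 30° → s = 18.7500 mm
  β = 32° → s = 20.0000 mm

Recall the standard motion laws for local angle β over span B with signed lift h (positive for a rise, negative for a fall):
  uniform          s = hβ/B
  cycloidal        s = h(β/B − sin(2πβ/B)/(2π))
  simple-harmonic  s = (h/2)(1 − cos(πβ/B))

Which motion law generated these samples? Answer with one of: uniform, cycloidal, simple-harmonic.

candidates at β/B = r: uniform s = h·r (linear in β); cycloidal s = h·(r − sin(2πr)/(2π)); simple-harmonic s = (h/2)(1 − cos(πr))
β=24°: printed 15.0000 | uniform 15.0000, cycloidal 17.3387, simple-harmonic 16.3627
β=30°: printed 18.7500 | uniform 18.7500, cycloidal 22.7289, simple-harmonic 21.3388
β=32°: printed 20.0000 | uniform 20.0000, cycloidal 23.7841, simple-harmonic 22.6127
only one law matches every sample → uniform

uniform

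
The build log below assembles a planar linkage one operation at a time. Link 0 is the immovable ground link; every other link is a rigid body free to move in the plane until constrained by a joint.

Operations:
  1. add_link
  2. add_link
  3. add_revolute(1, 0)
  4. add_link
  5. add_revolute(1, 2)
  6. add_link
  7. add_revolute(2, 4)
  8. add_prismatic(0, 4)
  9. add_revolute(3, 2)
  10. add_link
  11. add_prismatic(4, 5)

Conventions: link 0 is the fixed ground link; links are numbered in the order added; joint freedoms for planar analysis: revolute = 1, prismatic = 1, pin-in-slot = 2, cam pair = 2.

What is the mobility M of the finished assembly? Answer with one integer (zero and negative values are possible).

link 0 = ground. State L|J1|J2 = 1|0|0
+link1  2|0|0
+link2  3|0|0
R(1,0) f=1→J1  3|1|0
+link3  4|1|0
R(1,2) f=1→J1  4|2|0
+link4  5|2|0
R(2,4) f=1→J1  5|3|0
P(0,4) f=1→J1  5|4|0
R(3,2) f=1→J1  5|5|0
+link5  6|5|0
P(4,5) f=1→J1  6|6|0
M = 3(6−1)−2·6−0 = 15−12−0 = 3

M = 3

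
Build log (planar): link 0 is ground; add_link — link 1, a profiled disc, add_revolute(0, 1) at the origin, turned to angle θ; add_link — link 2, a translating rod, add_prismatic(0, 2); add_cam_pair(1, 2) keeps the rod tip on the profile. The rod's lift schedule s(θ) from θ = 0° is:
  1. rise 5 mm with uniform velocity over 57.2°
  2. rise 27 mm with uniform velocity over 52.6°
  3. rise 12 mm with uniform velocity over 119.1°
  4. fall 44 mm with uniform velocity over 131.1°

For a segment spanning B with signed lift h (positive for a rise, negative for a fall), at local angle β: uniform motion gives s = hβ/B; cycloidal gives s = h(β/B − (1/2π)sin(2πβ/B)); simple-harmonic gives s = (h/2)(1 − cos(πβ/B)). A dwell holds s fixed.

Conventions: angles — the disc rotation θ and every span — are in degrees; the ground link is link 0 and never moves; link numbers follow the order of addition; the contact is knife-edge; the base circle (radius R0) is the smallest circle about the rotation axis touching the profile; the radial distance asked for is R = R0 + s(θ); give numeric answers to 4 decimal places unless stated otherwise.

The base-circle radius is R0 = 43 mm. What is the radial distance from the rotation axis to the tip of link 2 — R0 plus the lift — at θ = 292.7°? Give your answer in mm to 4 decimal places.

seg 1 [0°–57.2°] uniform, h=5: full span → s += 5 → s = 5.0000
seg 2 [57.2°–109.8°] uniform, h=27: full span → s += 27 → s = 32.0000
seg 3 [109.8°–228.9°] uniform, h=12: full span → s += 12 → s = 44.0000
seg 4 [228.9°–360°] uniform, h=-44: θ=292.7° here. β=63.8, B=131.1. -44·63.8/131.1 = -21.4127 → s = 22.5873
R = R0 + s = 43 + 22.5873 = 65.5873

65.5873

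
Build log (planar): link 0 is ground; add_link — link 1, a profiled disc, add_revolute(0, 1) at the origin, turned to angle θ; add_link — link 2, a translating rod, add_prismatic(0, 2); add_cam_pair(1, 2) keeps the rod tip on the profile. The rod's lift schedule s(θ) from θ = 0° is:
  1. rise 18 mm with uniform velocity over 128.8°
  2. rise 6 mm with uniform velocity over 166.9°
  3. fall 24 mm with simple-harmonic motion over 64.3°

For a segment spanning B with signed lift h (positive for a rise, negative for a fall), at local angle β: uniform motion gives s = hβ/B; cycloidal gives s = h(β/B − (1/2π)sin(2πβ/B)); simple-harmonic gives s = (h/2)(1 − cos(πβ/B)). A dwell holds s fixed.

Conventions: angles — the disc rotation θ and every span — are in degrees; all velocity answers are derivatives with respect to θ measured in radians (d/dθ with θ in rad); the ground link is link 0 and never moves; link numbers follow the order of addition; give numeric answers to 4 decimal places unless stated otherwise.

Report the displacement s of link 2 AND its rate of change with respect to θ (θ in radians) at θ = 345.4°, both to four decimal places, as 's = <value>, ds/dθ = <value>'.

seg 1 [0°–128.8°] uniform, h=18: full span → s += 18 → s = 18.0000
seg 2 [128.8°–295.7°] uniform, h=6: full span → s += 6 → s = 24.0000
seg 3 [295.7°–360°] simple-harmonic, h=-24: θ=345.4° here. β=49.7, B=64.3. -24/2·(1 − cos(π·0.7729)) = -21.0742 → s = 2.9258
velocity in seg [295.7°–360°] (simple-harmonic), θ in radians: β = 49.7° = 0.8674 rad, B = 64.3° = 1.1222 rad; ds/dθ = (πh/(2B)) sin(πβ/B) = (π·(-24)/(2·1.1222)) sin(π·0.7729) = -21.981513 mm/rad

s = 2.9258, ds/dθ = -21.9815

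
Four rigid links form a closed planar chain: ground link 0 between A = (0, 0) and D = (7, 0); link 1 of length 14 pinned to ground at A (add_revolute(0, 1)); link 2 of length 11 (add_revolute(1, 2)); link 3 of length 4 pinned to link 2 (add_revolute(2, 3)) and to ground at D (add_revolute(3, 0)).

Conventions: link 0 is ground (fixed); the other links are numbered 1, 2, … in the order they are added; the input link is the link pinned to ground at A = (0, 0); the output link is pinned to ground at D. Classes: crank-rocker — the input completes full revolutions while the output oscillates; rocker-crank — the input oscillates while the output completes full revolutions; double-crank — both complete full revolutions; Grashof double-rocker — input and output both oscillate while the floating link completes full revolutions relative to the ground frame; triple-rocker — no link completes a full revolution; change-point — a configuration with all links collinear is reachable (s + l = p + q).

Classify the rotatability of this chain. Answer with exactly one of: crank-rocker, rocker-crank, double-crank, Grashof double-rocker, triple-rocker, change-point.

lengths: ground=7, input=14, coupler=11, output=4
sorted: s=4 (shortest), l=14 (longest), p+q=18
s + l = 18 vs p + q = 18
s + l = p + q → change-point (collinear configuration reachable)

change-point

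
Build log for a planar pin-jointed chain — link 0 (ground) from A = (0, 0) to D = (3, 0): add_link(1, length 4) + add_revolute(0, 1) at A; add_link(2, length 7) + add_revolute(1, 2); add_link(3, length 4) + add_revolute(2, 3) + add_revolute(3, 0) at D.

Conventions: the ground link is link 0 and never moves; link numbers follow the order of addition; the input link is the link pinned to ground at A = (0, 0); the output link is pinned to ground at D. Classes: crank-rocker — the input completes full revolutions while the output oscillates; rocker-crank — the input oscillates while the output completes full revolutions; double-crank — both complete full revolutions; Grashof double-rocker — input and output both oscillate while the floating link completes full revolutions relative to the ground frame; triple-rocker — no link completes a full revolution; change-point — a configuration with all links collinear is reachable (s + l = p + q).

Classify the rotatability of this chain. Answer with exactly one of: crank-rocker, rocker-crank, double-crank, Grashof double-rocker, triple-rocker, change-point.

lengths: ground=3, input=4, coupler=7, output=4
sorted: s=3 (shortest), l=7 (longest), p+q=8
s + l = 10 vs p + q = 8
s + l > p + q → non-Grashof → no link fully rotates → triple-rocker

triple-rocker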